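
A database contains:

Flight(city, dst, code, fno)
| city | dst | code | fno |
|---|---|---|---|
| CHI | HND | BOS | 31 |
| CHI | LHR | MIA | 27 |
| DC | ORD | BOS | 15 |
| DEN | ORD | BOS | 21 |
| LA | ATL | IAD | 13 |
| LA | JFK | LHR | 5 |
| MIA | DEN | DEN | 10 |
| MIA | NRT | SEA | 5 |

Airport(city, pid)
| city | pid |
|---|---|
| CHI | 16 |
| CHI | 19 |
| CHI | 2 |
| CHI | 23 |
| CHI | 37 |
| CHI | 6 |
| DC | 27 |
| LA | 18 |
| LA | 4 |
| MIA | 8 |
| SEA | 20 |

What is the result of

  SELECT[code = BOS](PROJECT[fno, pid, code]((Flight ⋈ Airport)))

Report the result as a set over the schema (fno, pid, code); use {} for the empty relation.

{(15, 27, BOS), (31, 16, BOS), (31, 19, BOS), (31, 2, BOS), (31, 23, BOS), (31, 37, BOS), (31, 6, BOS)}

Natural join on city: {(CHI, HND, BOS, 31, 16), (CHI, HND, BOS, 31, 19), (CHI, HND, BOS, 31, 2), (CHI, HND, BOS, 31, 23), (CHI, HND, BOS, 31, 37), (CHI, HND, BOS, 31, 6), (CHI, LHR, MIA, 27, 16), (CHI, LHR, MIA, 27, 19), (CHI, LHR, MIA, 27, 2), (CHI, LHR, MIA, 27, 23), (CHI, LHR, MIA, 27, 37), (CHI, LHR, MIA, 27, 6), (DC, ORD, BOS, 15, 27), (LA, ATL, IAD, 13, 18), (LA, ATL, IAD, 13, 4), (LA, JFK, LHR, 5, 18), (LA, JFK, LHR, 5, 4), (MIA, DEN, DEN, 10, 8), (MIA, NRT, SEA, 5, 8)}
Projecting to fno, pid, code: {(10, 8, DEN), (13, 18, IAD), (13, 4, IAD), (15, 27, BOS), (27, 16, MIA), (27, 19, MIA), (27, 2, MIA), (27, 23, MIA), (27, 37, MIA), (27, 6, MIA), (31, 16, BOS), (31, 19, BOS), (31, 2, BOS), (31, 23, BOS), (31, 37, BOS), (31, 6, BOS), (5, 18, LHR), (5, 4, LHR), (5, 8, SEA)}
Filtering on code = BOS leaves {(15, 27, BOS), (31, 16, BOS), (31, 19, BOS), (31, 2, BOS), (31, 23, BOS), (31, 37, BOS), (31, 6, BOS)}.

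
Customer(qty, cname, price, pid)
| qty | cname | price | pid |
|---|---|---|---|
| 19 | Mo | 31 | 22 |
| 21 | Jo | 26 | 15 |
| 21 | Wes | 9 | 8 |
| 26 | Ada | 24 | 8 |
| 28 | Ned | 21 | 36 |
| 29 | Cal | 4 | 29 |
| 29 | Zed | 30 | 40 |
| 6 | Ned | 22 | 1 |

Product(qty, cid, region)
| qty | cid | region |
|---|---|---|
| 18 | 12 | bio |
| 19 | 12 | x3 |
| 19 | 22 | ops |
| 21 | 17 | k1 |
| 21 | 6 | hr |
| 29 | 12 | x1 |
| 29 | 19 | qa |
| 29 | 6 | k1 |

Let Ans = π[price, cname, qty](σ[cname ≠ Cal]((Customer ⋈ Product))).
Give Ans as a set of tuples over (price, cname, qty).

Joining Customer and Product on qty yields {(19, Mo, 31, 22, 12, x3), (19, Mo, 31, 22, 22, ops), (21, Jo, 26, 15, 17, k1), (21, Jo, 26, 15, 6, hr), (21, Wes, 9, 8, 17, k1), (21, Wes, 9, 8, 6, hr), (29, Cal, 4, 29, 12, x1), (29, Cal, 4, 29, 19, qa), (29, Cal, 4, 29, 6, k1), (29, Zed, 30, 40, 12, x1), (29, Zed, 30, 40, 19, qa), (29, Zed, 30, 40, 6, k1)}.
Filtering on cname ≠ Cal leaves {(19, Mo, 31, 22, 12, x3), (19, Mo, 31, 22, 22, ops), (21, Jo, 26, 15, 17, k1), (21, Jo, 26, 15, 6, hr), (21, Wes, 9, 8, 17, k1), (21, Wes, 9, 8, 6, hr), (29, Zed, 30, 40, 12, x1), (29, Zed, 30, 40, 19, qa), (29, Zed, 30, 40, 6, k1)}.
Keep only column(s) price, cname, qty (5 duplicate(s) eliminated): {(26, Jo, 21), (30, Zed, 29), (31, Mo, 19), (9, Wes, 21)}

{(26, Jo, 21), (30, Zed, 29), (31, Mo, 19), (9, Wes, 21)}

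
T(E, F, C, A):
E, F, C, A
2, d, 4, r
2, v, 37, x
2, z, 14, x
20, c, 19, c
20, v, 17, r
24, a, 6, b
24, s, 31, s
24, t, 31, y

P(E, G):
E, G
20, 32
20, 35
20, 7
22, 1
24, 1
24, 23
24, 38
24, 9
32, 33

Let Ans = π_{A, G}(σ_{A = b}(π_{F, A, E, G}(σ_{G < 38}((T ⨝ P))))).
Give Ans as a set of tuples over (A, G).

{(b, 1), (b, 23), (b, 9)}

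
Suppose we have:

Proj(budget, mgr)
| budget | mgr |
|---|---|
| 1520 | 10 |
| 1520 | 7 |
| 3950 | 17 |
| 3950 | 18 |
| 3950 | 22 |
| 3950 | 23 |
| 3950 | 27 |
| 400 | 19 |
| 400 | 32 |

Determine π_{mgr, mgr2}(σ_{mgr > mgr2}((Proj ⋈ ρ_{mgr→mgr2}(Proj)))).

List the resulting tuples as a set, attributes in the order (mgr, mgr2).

{(10, 7), (18, 17), (22, 17), (22, 18), (23, 17), (23, 18), (23, 22), (27, 17), (27, 18), (27, 22), (27, 23), (32, 19)}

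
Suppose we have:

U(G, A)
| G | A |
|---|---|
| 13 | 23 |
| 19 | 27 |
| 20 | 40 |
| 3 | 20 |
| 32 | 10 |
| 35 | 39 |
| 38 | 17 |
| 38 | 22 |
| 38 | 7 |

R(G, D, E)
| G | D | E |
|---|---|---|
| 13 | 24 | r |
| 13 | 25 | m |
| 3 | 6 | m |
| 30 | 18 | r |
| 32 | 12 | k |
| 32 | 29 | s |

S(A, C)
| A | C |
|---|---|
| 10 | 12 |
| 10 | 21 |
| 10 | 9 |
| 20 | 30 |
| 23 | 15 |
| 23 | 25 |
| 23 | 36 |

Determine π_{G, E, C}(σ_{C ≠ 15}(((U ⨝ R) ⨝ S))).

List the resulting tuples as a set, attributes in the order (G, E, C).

{(13, m, 25), (13, m, 36), (13, r, 25), (13, r, 36), (3, m, 30), (32, k, 12), (32, k, 21), (32, k, 9), (32, s, 12), (32, s, 21), (32, s, 9)}

Natural join on G: {(13, 23, 24, r), (13, 23, 25, m), (3, 20, 6, m), (32, 10, 12, k), (32, 10, 29, s)}
Natural join on A: {(13, 23, 24, r, 15), (13, 23, 24, r, 25), (13, 23, 24, r, 36), (13, 23, 25, m, 15), (13, 23, 25, m, 25), (13, 23, 25, m, 36), (3, 20, 6, m, 30), (32, 10, 12, k, 12), (32, 10, 12, k, 21), (32, 10, 12, k, 9), (32, 10, 29, s, 12), (32, 10, 29, s, 21), (32, 10, 29, s, 9)}
Filtering on C ≠ 15 leaves {(13, 23, 24, r, 25), (13, 23, 24, r, 36), (13, 23, 25, m, 25), (13, 23, 25, m, 36), (3, 20, 6, m, 30), (32, 10, 12, k, 12), (32, 10, 12, k, 21), (32, 10, 12, k, 9), (32, 10, 29, s, 12), (32, 10, 29, s, 21), (32, 10, 29, s, 9)}.
Keep only column(s) G, E, C: {(13, m, 25), (13, m, 36), (13, r, 25), (13, r, 36), (3, m, 30), (32, k, 12), (32, k, 21), (32, k, 9), (32, s, 12), (32, s, 21), (32, s, 9)}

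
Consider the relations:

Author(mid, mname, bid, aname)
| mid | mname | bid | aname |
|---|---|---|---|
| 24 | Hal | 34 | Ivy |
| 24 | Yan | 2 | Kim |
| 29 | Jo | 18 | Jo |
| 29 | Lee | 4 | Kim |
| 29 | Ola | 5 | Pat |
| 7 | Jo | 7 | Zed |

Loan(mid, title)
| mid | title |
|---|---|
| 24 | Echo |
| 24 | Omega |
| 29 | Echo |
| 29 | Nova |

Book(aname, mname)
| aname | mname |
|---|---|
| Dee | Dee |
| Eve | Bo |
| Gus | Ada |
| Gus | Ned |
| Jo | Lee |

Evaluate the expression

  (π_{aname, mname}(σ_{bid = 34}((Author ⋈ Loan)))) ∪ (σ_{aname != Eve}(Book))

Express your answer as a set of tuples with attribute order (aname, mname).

Joining Author and Loan on mid yields {(24, Hal, 34, Ivy, Echo), (24, Hal, 34, Ivy, Omega), (24, Yan, 2, Kim, Echo), (24, Yan, 2, Kim, Omega), (29, Jo, 18, Jo, Echo), (29, Jo, 18, Jo, Nova), (29, Lee, 4, Kim, Echo), (29, Lee, 4, Kim, Nova), (29, Ola, 5, Pat, Echo), (29, Ola, 5, Pat, Nova)}.
Filtering on bid = 34 leaves {(24, Hal, 34, Ivy, Echo), (24, Hal, 34, Ivy, Omega)}.
Keep only column(s) aname, mname (1 duplicate(s) eliminated): {(Ivy, Hal)}
Filtering on aname != Eve leaves {(Dee, Dee), (Gus, Ada), (Gus, Ned), (Jo, Lee)}.
Union: {(Ivy, Hal)} with {(Dee, Dee), (Gus, Ada), (Gus, Ned), (Jo, Lee)} → {(Dee, Dee), (Gus, Ada), (Gus, Ned), (Ivy, Hal), (Jo, Lee)}

{(Dee, Dee), (Gus, Ada), (Gus, Ned), (Ivy, Hal), (Jo, Lee)}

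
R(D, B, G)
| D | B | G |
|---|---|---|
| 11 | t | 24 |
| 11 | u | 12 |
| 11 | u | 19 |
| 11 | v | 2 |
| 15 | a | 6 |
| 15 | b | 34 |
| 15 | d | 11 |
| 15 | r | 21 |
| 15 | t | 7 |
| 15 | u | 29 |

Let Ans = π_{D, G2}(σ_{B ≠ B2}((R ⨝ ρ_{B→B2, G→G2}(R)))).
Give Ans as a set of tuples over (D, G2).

ρ[B→B2, G→G2]: schema becomes (D, B2, G2); tuples unchanged.
R ⋈ ρ_{B→B2, G→G2}(R) (natural join on D): {(11, t, 24, t, 24), (11, t, 24, u, 12), (11, t, 24, u, 19), (11, t, 24, v, 2), (11, u, 12, t, 24), (11, u, 12, u, 12), (11, u, 12, u, 19), (11, u, 12, v, 2), (11, u, 19, t, 24), (11, u, 19, u, 12), (11, u, 19, u, 19), (11, u, 19, v, 2), (11, v, 2, t, 24), (11, v, 2, u, 12), (11, v, 2, u, 19), (11, v, 2, v, 2), (15, a, 6, a, 6), (15, a, 6, b, 34), (15, a, 6, d, 11), (15, a, 6, r, 21), (15, a, 6, t, 7), (15, a, 6, u, 29), (15, b, 34, a, 6), (15, b, 34, b, 34), (15, b, 34, d, 11), (15, b, 34, r, 21), (15, b, 34, t, 7), (15, b, 34, u, 29), (15, d, 11, a, 6), (15, d, 11, b, 34), (15, d, 11, d, 11), (15, d, 11, r, 21), (15, d, 11, t, 7), (15, d, 11, u, 29), (15, r, 21, a, 6), (15, r, 21, b, 34), (15, r, 21, d, 11), (15, r, 21, r, 21), (15, r, 21, t, 7), (15, r, 21, u, 29), (15, t, 7, a, 6), (15, t, 7, b, 34), (15, t, 7, d, 11), (15, t, 7, r, 21), (15, t, 7, t, 7), (15, t, 7, u, 29), (15, u, 29, a, 6), (15, u, 29, b, 34), (15, u, 29, d, 11), (15, u, 29, r, 21), (15, u, 29, t, 7), (15, u, 29, u, 29)}
Apply σ_{B ≠ B2}; surviving tuples: {(11, t, 24, u, 12), (11, t, 24, u, 19), (11, t, 24, v, 2), (11, u, 12, t, 24), (11, u, 12, v, 2), (11, u, 19, t, 24), (11, u, 19, v, 2), (11, v, 2, t, 24), (11, v, 2, u, 12), (11, v, 2, u, 19), (15, a, 6, b, 34), (15, a, 6, d, 11), (15, a, 6, r, 21), (15, a, 6, t, 7), (15, a, 6, u, 29), (15, b, 34, a, 6), (15, b, 34, d, 11), (15, b, 34, r, 21), (15, b, 34, t, 7), (15, b, 34, u, 29), (15, d, 11, a, 6), (15, d, 11, b, 34), (15, d, 11, r, 21), (15, d, 11, t, 7), (15, d, 11, u, 29), (15, r, 21, a, 6), (15, r, 21, b, 34), (15, r, 21, d, 11), (15, r, 21, t, 7), (15, r, 21, u, 29), (15, t, 7, a, 6), (15, t, 7, b, 34), (15, t, 7, d, 11), (15, t, 7, r, 21), (15, t, 7, u, 29), (15, u, 29, a, 6), (15, u, 29, b, 34), (15, u, 29, d, 11), (15, u, 29, r, 21), (15, u, 29, t, 7)}
Projecting to D, G2 (30 duplicate(s) eliminated): {(11, 12), (11, 19), (11, 2), (11, 24), (15, 11), (15, 21), (15, 29), (15, 34), (15, 6), (15, 7)}

{(11, 12), (11, 19), (11, 2), (11, 24), (15, 11), (15, 21), (15, 29), (15, 34), (15, 6), (15, 7)}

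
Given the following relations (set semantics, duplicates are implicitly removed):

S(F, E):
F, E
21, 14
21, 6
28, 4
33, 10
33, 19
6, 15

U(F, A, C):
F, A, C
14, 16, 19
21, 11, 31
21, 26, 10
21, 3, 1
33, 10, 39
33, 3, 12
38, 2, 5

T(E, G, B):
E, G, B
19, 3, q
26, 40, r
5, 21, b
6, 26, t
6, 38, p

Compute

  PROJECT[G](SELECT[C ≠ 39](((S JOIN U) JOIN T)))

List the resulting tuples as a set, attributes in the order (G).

Joining S and U on F yields {(21, 14, 11, 31), (21, 14, 26, 10), (21, 14, 3, 1), (21, 6, 11, 31), (21, 6, 26, 10), (21, 6, 3, 1), (33, 10, 10, 39), (33, 10, 3, 12), (33, 19, 10, 39), (33, 19, 3, 12)}.
Joining (S JOIN U) and T on E yields {(21, 6, 11, 31, 26, t), (21, 6, 11, 31, 38, p), (21, 6, 26, 10, 26, t), (21, 6, 26, 10, 38, p), (21, 6, 3, 1, 26, t), (21, 6, 3, 1, 38, p), (33, 19, 10, 39, 3, q), (33, 19, 3, 12, 3, q)}.
Selection C ≠ 39: {(21, 6, 11, 31, 26, t), (21, 6, 11, 31, 38, p), (21, 6, 26, 10, 26, t), (21, 6, 26, 10, 38, p), (21, 6, 3, 1, 26, t), (21, 6, 3, 1, 38, p), (33, 19, 3, 12, 3, q)}
Keep only column(s) G (4 duplicate(s) eliminated): {26, 3, 38}

{26, 3, 38}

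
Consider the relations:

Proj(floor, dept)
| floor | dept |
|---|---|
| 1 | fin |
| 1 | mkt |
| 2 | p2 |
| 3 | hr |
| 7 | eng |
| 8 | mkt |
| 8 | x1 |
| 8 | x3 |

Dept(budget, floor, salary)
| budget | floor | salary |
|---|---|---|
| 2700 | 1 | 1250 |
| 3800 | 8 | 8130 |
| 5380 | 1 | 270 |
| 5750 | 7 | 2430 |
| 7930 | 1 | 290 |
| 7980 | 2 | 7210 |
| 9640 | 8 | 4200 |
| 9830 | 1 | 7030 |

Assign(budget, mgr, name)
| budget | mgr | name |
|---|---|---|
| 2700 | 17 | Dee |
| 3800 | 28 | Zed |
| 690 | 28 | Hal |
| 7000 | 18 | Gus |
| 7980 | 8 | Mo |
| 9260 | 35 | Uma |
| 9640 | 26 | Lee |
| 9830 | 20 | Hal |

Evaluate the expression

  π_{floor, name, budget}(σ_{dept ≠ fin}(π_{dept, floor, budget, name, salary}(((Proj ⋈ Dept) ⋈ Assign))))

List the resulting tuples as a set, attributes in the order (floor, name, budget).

Natural join on floor: {(1, fin, 2700, 1250), (1, fin, 5380, 270), (1, fin, 7930, 290), (1, fin, 9830, 7030), (1, mkt, 2700, 1250), (1, mkt, 5380, 270), (1, mkt, 7930, 290), (1, mkt, 9830, 7030), (2, p2, 7980, 7210), (7, eng, 5750, 2430), (8, mkt, 3800, 8130), (8, mkt, 9640, 4200), (8, x1, 3800, 8130), (8, x1, 9640, 4200), (8, x3, 3800, 8130), (8, x3, 9640, 4200)}
Natural join on budget: {(1, fin, 2700, 1250, 17, Dee), (1, fin, 9830, 7030, 20, Hal), (1, mkt, 2700, 1250, 17, Dee), (1, mkt, 9830, 7030, 20, Hal), (2, p2, 7980, 7210, 8, Mo), (8, mkt, 3800, 8130, 28, Zed), (8, mkt, 9640, 4200, 26, Lee), (8, x1, 3800, 8130, 28, Zed), (8, x1, 9640, 4200, 26, Lee), (8, x3, 3800, 8130, 28, Zed), (8, x3, 9640, 4200, 26, Lee)}
π[dept, floor, budget, name, salary]: project onto (dept, floor, budget, name, salary) → {(fin, 1, 2700, Dee, 1250), (fin, 1, 9830, Hal, 7030), (mkt, 1, 2700, Dee, 1250), (mkt, 1, 9830, Hal, 7030), (mkt, 8, 3800, Zed, 8130), (mkt, 8, 9640, Lee, 4200), (p2, 2, 7980, Mo, 7210), (x1, 8, 3800, Zed, 8130), (x1, 8, 9640, Lee, 4200), (x3, 8, 3800, Zed, 8130), (x3, 8, 9640, Lee, 4200)}
Selection dept ≠ fin: {(mkt, 1, 2700, Dee, 1250), (mkt, 1, 9830, Hal, 7030), (mkt, 8, 3800, Zed, 8130), (mkt, 8, 9640, Lee, 4200), (p2, 2, 7980, Mo, 7210), (x1, 8, 3800, Zed, 8130), (x1, 8, 9640, Lee, 4200), (x3, 8, 3800, Zed, 8130), (x3, 8, 9640, Lee, 4200)}
π[floor, name, budget]: project onto (floor, name, budget) (4 duplicate(s) eliminated) → {(1, Dee, 2700), (1, Hal, 9830), (2, Mo, 7980), (8, Lee, 9640), (8, Zed, 3800)}

{(1, Dee, 2700), (1, Hal, 9830), (2, Mo, 7980), (8, Lee, 9640), (8, Zed, 3800)}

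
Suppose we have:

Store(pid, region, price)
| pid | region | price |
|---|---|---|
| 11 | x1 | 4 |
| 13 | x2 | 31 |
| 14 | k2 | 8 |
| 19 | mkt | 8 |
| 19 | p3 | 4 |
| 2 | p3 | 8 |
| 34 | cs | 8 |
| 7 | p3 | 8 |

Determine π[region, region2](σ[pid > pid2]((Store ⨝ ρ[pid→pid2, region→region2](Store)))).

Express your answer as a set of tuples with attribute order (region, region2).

ρ[pid→pid2, region→region2]: schema becomes (pid2, region2, price); tuples unchanged.
Natural join on price: {(11, x1, 4, 11, x1), (11, x1, 4, 19, p3), (13, x2, 31, 13, x2), (14, k2, 8, 14, k2), (14, k2, 8, 19, mkt), (14, k2, 8, 2, p3), (14, k2, 8, 34, cs), (14, k2, 8, 7, p3), (19, mkt, 8, 14, k2), (19, mkt, 8, 19, mkt), (19, mkt, 8, 2, p3), (19, mkt, 8, 34, cs), (19, mkt, 8, 7, p3), (19, p3, 4, 11, x1), (19, p3, 4, 19, p3), (2, p3, 8, 14, k2), (2, p3, 8, 19, mkt), (2, p3, 8, 2, p3), (2, p3, 8, 34, cs), (2, p3, 8, 7, p3), (34, cs, 8, 14, k2), (34, cs, 8, 19, mkt), (34, cs, 8, 2, p3), (34, cs, 8, 34, cs), (34, cs, 8, 7, p3), (7, p3, 8, 14, k2), (7, p3, 8, 19, mkt), (7, p3, 8, 2, p3), (7, p3, 8, 34, cs), (7, p3, 8, 7, p3)}
Selection pid > pid2: {(14, k2, 8, 2, p3), (14, k2, 8, 7, p3), (19, mkt, 8, 14, k2), (19, mkt, 8, 2, p3), (19, mkt, 8, 7, p3), (19, p3, 4, 11, x1), (34, cs, 8, 14, k2), (34, cs, 8, 19, mkt), (34, cs, 8, 2, p3), (34, cs, 8, 7, p3), (7, p3, 8, 2, p3)}
π_{region, region2} gives {(cs, k2), (cs, mkt), (cs, p3), (k2, p3), (mkt, k2), (mkt, p3), (p3, p3), (p3, x1)} (3 duplicate(s) eliminated).

{(cs, k2), (cs, mkt), (cs, p3), (k2, p3), (mkt, k2), (mkt, p3), (p3, p3), (p3, x1)}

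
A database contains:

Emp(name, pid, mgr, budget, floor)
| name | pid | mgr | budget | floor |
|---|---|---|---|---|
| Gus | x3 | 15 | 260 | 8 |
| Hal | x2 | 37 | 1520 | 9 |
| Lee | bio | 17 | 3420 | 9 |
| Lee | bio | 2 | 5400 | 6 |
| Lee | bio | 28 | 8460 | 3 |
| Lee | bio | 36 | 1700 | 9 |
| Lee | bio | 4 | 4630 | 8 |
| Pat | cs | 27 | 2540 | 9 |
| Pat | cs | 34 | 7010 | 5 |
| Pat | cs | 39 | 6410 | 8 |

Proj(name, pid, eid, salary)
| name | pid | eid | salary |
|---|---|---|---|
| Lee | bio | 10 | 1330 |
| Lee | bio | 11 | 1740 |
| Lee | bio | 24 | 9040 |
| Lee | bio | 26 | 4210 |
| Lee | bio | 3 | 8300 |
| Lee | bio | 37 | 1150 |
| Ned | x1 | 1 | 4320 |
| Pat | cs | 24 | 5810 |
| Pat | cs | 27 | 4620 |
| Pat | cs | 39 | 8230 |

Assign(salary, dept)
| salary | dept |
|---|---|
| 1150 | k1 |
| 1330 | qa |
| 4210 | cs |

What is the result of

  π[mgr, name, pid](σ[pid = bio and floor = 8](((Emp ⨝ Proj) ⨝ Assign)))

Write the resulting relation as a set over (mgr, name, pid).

{(4, Lee, bio)}

Joining Emp and Proj on name, pid yields {(Lee, bio, 17, 3420, 9, 10, 1330), (Lee, bio, 17, 3420, 9, 11, 1740), (Lee, bio, 17, 3420, 9, 24, 9040), (Lee, bio, 17, 3420, 9, 26, 4210), (Lee, bio, 17, 3420, 9, 3, 8300), (Lee, bio, 17, 3420, 9, 37, 1150), (Lee, bio, 2, 5400, 6, 10, 1330), (Lee, bio, 2, 5400, 6, 11, 1740), (Lee, bio, 2, 5400, 6, 24, 9040), (Lee, bio, 2, 5400, 6, 26, 4210), (Lee, bio, 2, 5400, 6, 3, 8300), (Lee, bio, 2, 5400, 6, 37, 1150), (Lee, bio, 28, 8460, 3, 10, 1330), (Lee, bio, 28, 8460, 3, 11, 1740), (Lee, bio, 28, 8460, 3, 24, 9040), (Lee, bio, 28, 8460, 3, 26, 4210), (Lee, bio, 28, 8460, 3, 3, 8300), (Lee, bio, 28, 8460, 3, 37, 1150), (Lee, bio, 36, 1700, 9, 10, 1330), (Lee, bio, 36, 1700, 9, 11, 1740), (Lee, bio, 36, 1700, 9, 24, 9040), (Lee, bio, 36, 1700, 9, 26, 4210), (Lee, bio, 36, 1700, 9, 3, 8300), (Lee, bio, 36, 1700, 9, 37, 1150), (Lee, bio, 4, 4630, 8, 10, 1330), (Lee, bio, 4, 4630, 8, 11, 1740), (Lee, bio, 4, 4630, 8, 24, 9040), (Lee, bio, 4, 4630, 8, 26, 4210), (Lee, bio, 4, 4630, 8, 3, 8300), (Lee, bio, 4, 4630, 8, 37, 1150), (Pat, cs, 27, 2540, 9, 24, 5810), (Pat, cs, 27, 2540, 9, 27, 4620), (Pat, cs, 27, 2540, 9, 39, 8230), (Pat, cs, 34, 7010, 5, 24, 5810), (Pat, cs, 34, 7010, 5, 27, 4620), (Pat, cs, 34, 7010, 5, 39, 8230), (Pat, cs, 39, 6410, 8, 24, 5810), (Pat, cs, 39, 6410, 8, 27, 4620), (Pat, cs, 39, 6410, 8, 39, 8230)}.
Joining (Emp ⨝ Proj) and Assign on salary yields {(Lee, bio, 17, 3420, 9, 10, 1330, qa), (Lee, bio, 17, 3420, 9, 26, 4210, cs), (Lee, bio, 17, 3420, 9, 37, 1150, k1), (Lee, bio, 2, 5400, 6, 10, 1330, qa), (Lee, bio, 2, 5400, 6, 26, 4210, cs), (Lee, bio, 2, 5400, 6, 37, 1150, k1), (Lee, bio, 28, 8460, 3, 10, 1330, qa), (Lee, bio, 28, 8460, 3, 26, 4210, cs), (Lee, bio, 28, 8460, 3, 37, 1150, k1), (Lee, bio, 36, 1700, 9, 10, 1330, qa), (Lee, bio, 36, 1700, 9, 26, 4210, cs), (Lee, bio, 36, 1700, 9, 37, 1150, k1), (Lee, bio, 4, 4630, 8, 10, 1330, qa), (Lee, bio, 4, 4630, 8, 26, 4210, cs), (Lee, bio, 4, 4630, 8, 37, 1150, k1)}.
Filtering on pid = bio and floor = 8 leaves {(Lee, bio, 4, 4630, 8, 10, 1330, qa), (Lee, bio, 4, 4630, 8, 26, 4210, cs), (Lee, bio, 4, 4630, 8, 37, 1150, k1)}.
π_{mgr, name, pid} gives {(4, Lee, bio)} (2 duplicate(s) eliminated).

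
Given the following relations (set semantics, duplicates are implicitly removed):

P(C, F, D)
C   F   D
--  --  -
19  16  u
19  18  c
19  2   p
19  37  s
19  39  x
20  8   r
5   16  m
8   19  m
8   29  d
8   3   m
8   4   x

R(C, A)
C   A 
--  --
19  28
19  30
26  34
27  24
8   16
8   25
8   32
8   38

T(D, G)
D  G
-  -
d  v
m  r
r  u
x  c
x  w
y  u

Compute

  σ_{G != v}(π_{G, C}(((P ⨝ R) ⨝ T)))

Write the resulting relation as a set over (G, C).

Joining P and R on C yields {(19, 16, u, 28), (19, 16, u, 30), (19, 18, c, 28), (19, 18, c, 30), (19, 2, p, 28), (19, 2, p, 30), (19, 37, s, 28), (19, 37, s, 30), (19, 39, x, 28), (19, 39, x, 30), (8, 19, m, 16), (8, 19, m, 25), (8, 19, m, 32), (8, 19, m, 38), (8, 29, d, 16), (8, 29, d, 25), (8, 29, d, 32), (8, 29, d, 38), (8, 3, m, 16), (8, 3, m, 25), (8, 3, m, 32), (8, 3, m, 38), (8, 4, x, 16), (8, 4, x, 25), (8, 4, x, 32), (8, 4, x, 38)}.
Joining (P ⨝ R) and T on D yields {(19, 39, x, 28, c), (19, 39, x, 28, w), (19, 39, x, 30, c), (19, 39, x, 30, w), (8, 19, m, 16, r), (8, 19, m, 25, r), (8, 19, m, 32, r), (8, 19, m, 38, r), (8, 29, d, 16, v), (8, 29, d, 25, v), (8, 29, d, 32, v), (8, 29, d, 38, v), (8, 3, m, 16, r), (8, 3, m, 25, r), (8, 3, m, 32, r), (8, 3, m, 38, r), (8, 4, x, 16, c), (8, 4, x, 16, w), (8, 4, x, 25, c), (8, 4, x, 25, w), (8, 4, x, 32, c), (8, 4, x, 32, w), (8, 4, x, 38, c), (8, 4, x, 38, w)}.
π[G, C]: project onto (G, C) (18 duplicate(s) eliminated) → {(c, 19), (c, 8), (r, 8), (v, 8), (w, 19), (w, 8)}
Apply σ_{G != v}; surviving tuples: {(c, 19), (c, 8), (r, 8), (w, 19), (w, 8)}

{(c, 19), (c, 8), (r, 8), (w, 19), (w, 8)}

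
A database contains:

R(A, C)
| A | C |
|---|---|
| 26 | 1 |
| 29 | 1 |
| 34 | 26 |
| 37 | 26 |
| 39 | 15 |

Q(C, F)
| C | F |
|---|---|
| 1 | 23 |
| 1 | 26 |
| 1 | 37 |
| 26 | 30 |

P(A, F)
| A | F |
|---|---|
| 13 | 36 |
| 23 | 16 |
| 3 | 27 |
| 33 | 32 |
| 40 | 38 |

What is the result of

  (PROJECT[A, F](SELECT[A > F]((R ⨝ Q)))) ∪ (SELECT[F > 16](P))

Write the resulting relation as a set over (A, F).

{(13, 36), (26, 23), (29, 23), (29, 26), (3, 27), (33, 32), (34, 30), (37, 30), (40, 38)}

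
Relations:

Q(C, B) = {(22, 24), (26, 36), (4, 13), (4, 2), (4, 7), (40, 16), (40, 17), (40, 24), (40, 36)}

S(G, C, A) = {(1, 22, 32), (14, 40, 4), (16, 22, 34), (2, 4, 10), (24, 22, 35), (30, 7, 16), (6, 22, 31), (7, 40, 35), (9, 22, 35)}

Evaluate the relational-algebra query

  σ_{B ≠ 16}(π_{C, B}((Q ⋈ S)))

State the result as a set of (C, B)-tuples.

{(22, 24), (4, 13), (4, 2), (4, 7), (40, 17), (40, 24), (40, 36)}

Q ⋈ S (natural join on C): {(22, 24, 1, 32), (22, 24, 16, 34), (22, 24, 24, 35), (22, 24, 6, 31), (22, 24, 9, 35), (4, 13, 2, 10), (4, 2, 2, 10), (4, 7, 2, 10), (40, 16, 14, 4), (40, 16, 7, 35), (40, 17, 14, 4), (40, 17, 7, 35), (40, 24, 14, 4), (40, 24, 7, 35), (40, 36, 14, 4), (40, 36, 7, 35)}
π_{C, B} gives {(22, 24), (4, 13), (4, 2), (4, 7), (40, 16), (40, 17), (40, 24), (40, 36)} (8 duplicate(s) eliminated).
Selection B ≠ 16: {(22, 24), (4, 13), (4, 2), (4, 7), (40, 17), (40, 24), (40, 36)}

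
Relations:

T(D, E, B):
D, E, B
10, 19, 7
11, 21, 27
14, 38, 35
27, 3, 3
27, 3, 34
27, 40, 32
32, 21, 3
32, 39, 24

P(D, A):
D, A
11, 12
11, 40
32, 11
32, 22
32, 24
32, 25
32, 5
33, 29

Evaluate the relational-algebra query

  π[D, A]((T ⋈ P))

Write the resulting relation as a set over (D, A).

Joining T and P on D yields {(11, 21, 27, 12), (11, 21, 27, 40), (32, 21, 3, 11), (32, 21, 3, 22), (32, 21, 3, 24), (32, 21, 3, 25), (32, 21, 3, 5), (32, 39, 24, 11), (32, 39, 24, 22), (32, 39, 24, 24), (32, 39, 24, 25), (32, 39, 24, 5)}.
Keep only column(s) D, A (5 duplicate(s) eliminated): {(11, 12), (11, 40), (32, 11), (32, 22), (32, 24), (32, 25), (32, 5)}

{(11, 12), (11, 40), (32, 11), (32, 22), (32, 24), (32, 25), (32, 5)}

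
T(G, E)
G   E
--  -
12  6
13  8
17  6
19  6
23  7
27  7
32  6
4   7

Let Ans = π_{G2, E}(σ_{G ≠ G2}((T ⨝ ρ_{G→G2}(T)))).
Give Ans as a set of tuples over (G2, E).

{(12, 6), (17, 6), (19, 6), (23, 7), (27, 7), (32, 6), (4, 7)}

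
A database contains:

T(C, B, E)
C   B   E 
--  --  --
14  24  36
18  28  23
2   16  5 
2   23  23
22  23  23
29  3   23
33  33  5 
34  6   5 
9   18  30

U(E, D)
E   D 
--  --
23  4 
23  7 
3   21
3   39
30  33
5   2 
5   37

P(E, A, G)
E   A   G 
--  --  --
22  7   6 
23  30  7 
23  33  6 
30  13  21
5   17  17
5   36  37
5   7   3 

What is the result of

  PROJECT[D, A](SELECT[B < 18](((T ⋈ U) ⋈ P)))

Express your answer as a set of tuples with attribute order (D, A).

T ⋈ U (natural join on E): {(18, 28, 23, 4), (18, 28, 23, 7), (2, 16, 5, 2), (2, 16, 5, 37), (2, 23, 23, 4), (2, 23, 23, 7), (22, 23, 23, 4), (22, 23, 23, 7), (29, 3, 23, 4), (29, 3, 23, 7), (33, 33, 5, 2), (33, 33, 5, 37), (34, 6, 5, 2), (34, 6, 5, 37), (9, 18, 30, 33)}
(T ⋈ U) ⋈ P (natural join on E): {(18, 28, 23, 4, 30, 7), (18, 28, 23, 4, 33, 6), (18, 28, 23, 7, 30, 7), (18, 28, 23, 7, 33, 6), (2, 16, 5, 2, 17, 17), (2, 16, 5, 2, 36, 37), (2, 16, 5, 2, 7, 3), (2, 16, 5, 37, 17, 17), (2, 16, 5, 37, 36, 37), (2, 16, 5, 37, 7, 3), (2, 23, 23, 4, 30, 7), (2, 23, 23, 4, 33, 6), (2, 23, 23, 7, 30, 7), (2, 23, 23, 7, 33, 6), (22, 23, 23, 4, 30, 7), (22, 23, 23, 4, 33, 6), (22, 23, 23, 7, 30, 7), (22, 23, 23, 7, 33, 6), (29, 3, 23, 4, 30, 7), (29, 3, 23, 4, 33, 6), (29, 3, 23, 7, 30, 7), (29, 3, 23, 7, 33, 6), (33, 33, 5, 2, 17, 17), (33, 33, 5, 2, 36, 37), (33, 33, 5, 2, 7, 3), (33, 33, 5, 37, 17, 17), (33, 33, 5, 37, 36, 37), (33, 33, 5, 37, 7, 3), (34, 6, 5, 2, 17, 17), (34, 6, 5, 2, 36, 37), (34, 6, 5, 2, 7, 3), (34, 6, 5, 37, 17, 17), (34, 6, 5, 37, 36, 37), (34, 6, 5, 37, 7, 3), (9, 18, 30, 33, 13, 21)}
Apply σ_{B < 18}; surviving tuples: {(2, 16, 5, 2, 17, 17), (2, 16, 5, 2, 36, 37), (2, 16, 5, 2, 7, 3), (2, 16, 5, 37, 17, 17), (2, 16, 5, 37, 36, 37), (2, 16, 5, 37, 7, 3), (29, 3, 23, 4, 30, 7), (29, 3, 23, 4, 33, 6), (29, 3, 23, 7, 30, 7), (29, 3, 23, 7, 33, 6), (34, 6, 5, 2, 17, 17), (34, 6, 5, 2, 36, 37), (34, 6, 5, 2, 7, 3), (34, 6, 5, 37, 17, 17), (34, 6, 5, 37, 36, 37), (34, 6, 5, 37, 7, 3)}
π[D, A]: project onto (D, A) (6 duplicate(s) eliminated) → {(2, 17), (2, 36), (2, 7), (37, 17), (37, 36), (37, 7), (4, 30), (4, 33), (7, 30), (7, 33)}

{(2, 17), (2, 36), (2, 7), (37, 17), (37, 36), (37, 7), (4, 30), (4, 33), (7, 30), (7, 33)}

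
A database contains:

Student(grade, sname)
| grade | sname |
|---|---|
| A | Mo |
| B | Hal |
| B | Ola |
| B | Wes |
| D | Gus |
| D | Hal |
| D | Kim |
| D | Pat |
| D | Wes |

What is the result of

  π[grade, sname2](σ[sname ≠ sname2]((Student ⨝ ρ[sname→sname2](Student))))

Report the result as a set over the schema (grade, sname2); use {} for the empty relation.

{(B, Hal), (B, Ola), (B, Wes), (D, Gus), (D, Hal), (D, Kim), (D, Pat), (D, Wes)}

ρ[sname→sname2]: schema becomes (grade, sname2); tuples unchanged.
Joining Student and ρ[sname→sname2](Student) on grade yields {(A, Mo, Mo), (B, Hal, Hal), (B, Hal, Ola), (B, Hal, Wes), (B, Ola, Hal), (B, Ola, Ola), (B, Ola, Wes), (B, Wes, Hal), (B, Wes, Ola), (B, Wes, Wes), (D, Gus, Gus), (D, Gus, Hal), (D, Gus, Kim), (D, Gus, Pat), (D, Gus, Wes), (D, Hal, Gus), (D, Hal, Hal), (D, Hal, Kim), (D, Hal, Pat), (D, Hal, Wes), (D, Kim, Gus), (D, Kim, Hal), (D, Kim, Kim), (D, Kim, Pat), (D, Kim, Wes), (D, Pat, Gus), (D, Pat, Hal), (D, Pat, Kim), (D, Pat, Pat), (D, Pat, Wes), (D, Wes, Gus), (D, Wes, Hal), (D, Wes, Kim), (D, Wes, Pat), (D, Wes, Wes)}.
Selection sname ≠ sname2: {(B, Hal, Ola), (B, Hal, Wes), (B, Ola, Hal), (B, Ola, Wes), (B, Wes, Hal), (B, Wes, Ola), (D, Gus, Hal), (D, Gus, Kim), (D, Gus, Pat), (D, Gus, Wes), (D, Hal, Gus), (D, Hal, Kim), (D, Hal, Pat), (D, Hal, Wes), (D, Kim, Gus), (D, Kim, Hal), (D, Kim, Pat), (D, Kim, Wes), (D, Pat, Gus), (D, Pat, Hal), (D, Pat, Kim), (D, Pat, Wes), (D, Wes, Gus), (D, Wes, Hal), (D, Wes, Kim), (D, Wes, Pat)}
Keep only column(s) grade, sname2 (18 duplicate(s) eliminated): {(B, Hal), (B, Ola), (B, Wes), (D, Gus), (D, Hal), (D, Kim), (D, Pat), (D, Wes)}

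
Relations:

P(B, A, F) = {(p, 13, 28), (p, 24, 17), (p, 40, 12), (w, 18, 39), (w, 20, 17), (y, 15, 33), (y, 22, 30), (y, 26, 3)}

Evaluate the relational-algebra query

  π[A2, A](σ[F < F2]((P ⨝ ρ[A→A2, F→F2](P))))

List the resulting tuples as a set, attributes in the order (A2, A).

{(13, 24), (13, 40), (15, 22), (15, 26), (18, 20), (22, 26), (24, 40)}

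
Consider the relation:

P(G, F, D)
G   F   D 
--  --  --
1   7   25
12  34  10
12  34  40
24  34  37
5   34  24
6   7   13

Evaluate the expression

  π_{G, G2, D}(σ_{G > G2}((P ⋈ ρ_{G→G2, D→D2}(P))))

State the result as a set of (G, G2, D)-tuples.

ρ[G→G2, D→D2]: schema becomes (G2, F, D2); tuples unchanged.
P ⋈ ρ_{G→G2, D→D2}(P) (natural join on F): {(1, 7, 25, 1, 25), (1, 7, 25, 6, 13), (12, 34, 10, 12, 10), (12, 34, 10, 12, 40), (12, 34, 10, 24, 37), (12, 34, 10, 5, 24), (12, 34, 40, 12, 10), (12, 34, 40, 12, 40), (12, 34, 40, 24, 37), (12, 34, 40, 5, 24), (24, 34, 37, 12, 10), (24, 34, 37, 12, 40), (24, 34, 37, 24, 37), (24, 34, 37, 5, 24), (5, 34, 24, 12, 10), (5, 34, 24, 12, 40), (5, 34, 24, 24, 37), (5, 34, 24, 5, 24), (6, 7, 13, 1, 25), (6, 7, 13, 6, 13)}
Selection G > G2: {(12, 34, 10, 5, 24), (12, 34, 40, 5, 24), (24, 34, 37, 12, 10), (24, 34, 37, 12, 40), (24, 34, 37, 5, 24), (6, 7, 13, 1, 25)}
Keep only column(s) G, G2, D (1 duplicate(s) eliminated): {(12, 5, 10), (12, 5, 40), (24, 12, 37), (24, 5, 37), (6, 1, 13)}

{(12, 5, 10), (12, 5, 40), (24, 12, 37), (24, 5, 37), (6, 1, 13)}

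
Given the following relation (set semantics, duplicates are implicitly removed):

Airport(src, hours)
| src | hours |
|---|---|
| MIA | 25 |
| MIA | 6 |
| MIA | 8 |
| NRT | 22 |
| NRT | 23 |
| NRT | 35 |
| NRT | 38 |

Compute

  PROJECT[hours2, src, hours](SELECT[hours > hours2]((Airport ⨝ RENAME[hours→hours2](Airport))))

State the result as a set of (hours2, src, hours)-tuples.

{(22, NRT, 23), (22, NRT, 35), (22, NRT, 38), (23, NRT, 35), (23, NRT, 38), (35, NRT, 38), (6, MIA, 25), (6, MIA, 8), (8, MIA, 25)}

ρ[hours→hours2]: schema becomes (src, hours2); tuples unchanged.
Airport ⋈ RENAME[hours→hours2](Airport) (natural join on src): {(MIA, 25, 25), (MIA, 25, 6), (MIA, 25, 8), (MIA, 6, 25), (MIA, 6, 6), (MIA, 6, 8), (MIA, 8, 25), (MIA, 8, 6), (MIA, 8, 8), (NRT, 22, 22), (NRT, 22, 23), (NRT, 22, 35), (NRT, 22, 38), (NRT, 23, 22), (NRT, 23, 23), (NRT, 23, 35), (NRT, 23, 38), (NRT, 35, 22), (NRT, 35, 23), (NRT, 35, 35), (NRT, 35, 38), (NRT, 38, 22), (NRT, 38, 23), (NRT, 38, 35), (NRT, 38, 38)}
Apply σ_{hours > hours2}; surviving tuples: {(MIA, 25, 6), (MIA, 25, 8), (MIA, 8, 6), (NRT, 23, 22), (NRT, 35, 22), (NRT, 35, 23), (NRT, 38, 22), (NRT, 38, 23), (NRT, 38, 35)}
π[hours2, src, hours]: project onto (hours2, src, hours) → {(22, NRT, 23), (22, NRT, 35), (22, NRT, 38), (23, NRT, 35), (23, NRT, 38), (35, NRT, 38), (6, MIA, 25), (6, MIA, 8), (8, MIA, 25)}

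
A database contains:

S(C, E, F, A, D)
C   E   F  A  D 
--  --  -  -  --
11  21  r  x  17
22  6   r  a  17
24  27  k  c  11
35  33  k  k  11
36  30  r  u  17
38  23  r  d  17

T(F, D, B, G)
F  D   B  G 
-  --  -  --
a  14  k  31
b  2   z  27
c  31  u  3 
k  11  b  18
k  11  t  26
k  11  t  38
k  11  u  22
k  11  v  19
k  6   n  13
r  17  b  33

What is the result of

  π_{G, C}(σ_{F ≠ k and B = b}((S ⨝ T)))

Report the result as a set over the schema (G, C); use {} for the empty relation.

{(33, 11), (33, 22), (33, 36), (33, 38)}

S ⋈ T (natural join on F, D): {(11, 21, r, x, 17, b, 33), (22, 6, r, a, 17, b, 33), (24, 27, k, c, 11, b, 18), (24, 27, k, c, 11, t, 26), (24, 27, k, c, 11, t, 38), (24, 27, k, c, 11, u, 22), (24, 27, k, c, 11, v, 19), (35, 33, k, k, 11, b, 18), (35, 33, k, k, 11, t, 26), (35, 33, k, k, 11, t, 38), (35, 33, k, k, 11, u, 22), (35, 33, k, k, 11, v, 19), (36, 30, r, u, 17, b, 33), (38, 23, r, d, 17, b, 33)}
Filtering on F ≠ k and B = b leaves {(11, 21, r, x, 17, b, 33), (22, 6, r, a, 17, b, 33), (36, 30, r, u, 17, b, 33), (38, 23, r, d, 17, b, 33)}.
π_{G, C} gives {(33, 11), (33, 22), (33, 36), (33, 38)}.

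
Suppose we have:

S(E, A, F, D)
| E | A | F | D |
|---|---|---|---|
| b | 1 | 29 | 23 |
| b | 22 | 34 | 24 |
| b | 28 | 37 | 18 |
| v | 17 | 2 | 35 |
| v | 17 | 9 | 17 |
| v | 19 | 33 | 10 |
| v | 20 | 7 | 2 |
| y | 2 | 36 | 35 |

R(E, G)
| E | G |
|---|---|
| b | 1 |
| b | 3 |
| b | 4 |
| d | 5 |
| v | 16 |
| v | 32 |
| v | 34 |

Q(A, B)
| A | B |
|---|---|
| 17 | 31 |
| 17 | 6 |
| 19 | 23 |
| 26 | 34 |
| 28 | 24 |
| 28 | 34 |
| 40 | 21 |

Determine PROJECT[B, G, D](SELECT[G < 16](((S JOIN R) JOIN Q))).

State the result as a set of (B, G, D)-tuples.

Joining S and R on E yields {(b, 1, 29, 23, 1), (b, 1, 29, 23, 3), (b, 1, 29, 23, 4), (b, 22, 34, 24, 1), (b, 22, 34, 24, 3), (b, 22, 34, 24, 4), (b, 28, 37, 18, 1), (b, 28, 37, 18, 3), (b, 28, 37, 18, 4), (v, 17, 2, 35, 16), (v, 17, 2, 35, 32), (v, 17, 2, 35, 34), (v, 17, 9, 17, 16), (v, 17, 9, 17, 32), (v, 17, 9, 17, 34), (v, 19, 33, 10, 16), (v, 19, 33, 10, 32), (v, 19, 33, 10, 34), (v, 20, 7, 2, 16), (v, 20, 7, 2, 32), (v, 20, 7, 2, 34)}.
Joining (S JOIN R) and Q on A yields {(b, 28, 37, 18, 1, 24), (b, 28, 37, 18, 1, 34), (b, 28, 37, 18, 3, 24), (b, 28, 37, 18, 3, 34), (b, 28, 37, 18, 4, 24), (b, 28, 37, 18, 4, 34), (v, 17, 2, 35, 16, 31), (v, 17, 2, 35, 16, 6), (v, 17, 2, 35, 32, 31), (v, 17, 2, 35, 32, 6), (v, 17, 2, 35, 34, 31), (v, 17, 2, 35, 34, 6), (v, 17, 9, 17, 16, 31), (v, 17, 9, 17, 16, 6), (v, 17, 9, 17, 32, 31), (v, 17, 9, 17, 32, 6), (v, 17, 9, 17, 34, 31), (v, 17, 9, 17, 34, 6), (v, 19, 33, 10, 16, 23), (v, 19, 33, 10, 32, 23), (v, 19, 33, 10, 34, 23)}.
Selection G < 16: {(b, 28, 37, 18, 1, 24), (b, 28, 37, 18, 1, 34), (b, 28, 37, 18, 3, 24), (b, 28, 37, 18, 3, 34), (b, 28, 37, 18, 4, 24), (b, 28, 37, 18, 4, 34)}
π_{B, G, D} gives {(24, 1, 18), (24, 3, 18), (24, 4, 18), (34, 1, 18), (34, 3, 18), (34, 4, 18)}.

{(24, 1, 18), (24, 3, 18), (24, 4, 18), (34, 1, 18), (34, 3, 18), (34, 4, 18)}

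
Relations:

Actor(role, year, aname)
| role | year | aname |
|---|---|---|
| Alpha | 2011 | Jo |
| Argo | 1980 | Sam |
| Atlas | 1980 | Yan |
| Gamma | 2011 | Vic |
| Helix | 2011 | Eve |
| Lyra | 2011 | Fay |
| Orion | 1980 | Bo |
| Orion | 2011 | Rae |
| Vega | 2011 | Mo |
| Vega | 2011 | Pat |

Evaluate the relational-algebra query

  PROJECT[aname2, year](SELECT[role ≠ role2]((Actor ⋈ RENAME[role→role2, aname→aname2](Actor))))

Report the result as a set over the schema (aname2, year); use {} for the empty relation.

{(Bo, 1980), (Eve, 2011), (Fay, 2011), (Jo, 2011), (Mo, 2011), (Pat, 2011), (Rae, 2011), (Sam, 1980), (Vic, 2011), (Yan, 1980)}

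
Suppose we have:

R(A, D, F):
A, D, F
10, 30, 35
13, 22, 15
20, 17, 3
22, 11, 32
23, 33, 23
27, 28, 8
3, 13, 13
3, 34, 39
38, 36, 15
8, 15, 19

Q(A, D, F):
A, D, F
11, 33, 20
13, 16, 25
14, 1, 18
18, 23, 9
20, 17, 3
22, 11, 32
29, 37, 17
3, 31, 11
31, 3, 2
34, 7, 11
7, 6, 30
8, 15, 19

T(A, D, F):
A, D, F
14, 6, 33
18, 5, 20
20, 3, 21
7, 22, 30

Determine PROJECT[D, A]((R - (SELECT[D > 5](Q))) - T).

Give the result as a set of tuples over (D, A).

{(13, 3), (22, 13), (28, 27), (30, 10), (33, 23), (34, 3), (36, 38)}

Apply σ_{D > 5}; surviving tuples: {(11, 33, 20), (13, 16, 25), (18, 23, 9), (20, 17, 3), (22, 11, 32), (29, 37, 17), (3, 31, 11), (34, 7, 11), (7, 6, 30), (8, 15, 19)}
Taking the difference: {(10, 30, 35), (13, 22, 15), (23, 33, 23), (27, 28, 8), (3, 13, 13), (3, 34, 39), (38, 36, 15)}
Taking the difference: {(10, 30, 35), (13, 22, 15), (23, 33, 23), (27, 28, 8), (3, 13, 13), (3, 34, 39), (38, 36, 15)}
Projecting to D, A: {(13, 3), (22, 13), (28, 27), (30, 10), (33, 23), (34, 3), (36, 38)}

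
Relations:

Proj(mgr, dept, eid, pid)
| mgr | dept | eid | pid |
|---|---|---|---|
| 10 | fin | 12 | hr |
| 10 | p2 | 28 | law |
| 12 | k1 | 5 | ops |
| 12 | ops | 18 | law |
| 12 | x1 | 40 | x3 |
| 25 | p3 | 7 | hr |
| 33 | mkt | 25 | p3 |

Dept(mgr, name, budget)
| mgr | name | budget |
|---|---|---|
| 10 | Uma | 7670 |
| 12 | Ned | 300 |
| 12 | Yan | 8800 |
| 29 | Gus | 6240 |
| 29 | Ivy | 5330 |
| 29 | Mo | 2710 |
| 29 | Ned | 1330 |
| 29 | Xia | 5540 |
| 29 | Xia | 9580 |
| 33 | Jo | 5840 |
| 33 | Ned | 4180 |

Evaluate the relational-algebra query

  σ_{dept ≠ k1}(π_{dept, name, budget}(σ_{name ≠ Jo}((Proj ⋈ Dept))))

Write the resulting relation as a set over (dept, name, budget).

{(fin, Uma, 7670), (mkt, Ned, 4180), (ops, Ned, 300), (ops, Yan, 8800), (p2, Uma, 7670), (x1, Ned, 300), (x1, Yan, 8800)}

Joining Proj and Dept on mgr yields {(10, fin, 12, hr, Uma, 7670), (10, p2, 28, law, Uma, 7670), (12, k1, 5, ops, Ned, 300), (12, k1, 5, ops, Yan, 8800), (12, ops, 18, law, Ned, 300), (12, ops, 18, law, Yan, 8800), (12, x1, 40, x3, Ned, 300), (12, x1, 40, x3, Yan, 8800), (33, mkt, 25, p3, Jo, 5840), (33, mkt, 25, p3, Ned, 4180)}.
Filtering on name ≠ Jo leaves {(10, fin, 12, hr, Uma, 7670), (10, p2, 28, law, Uma, 7670), (12, k1, 5, ops, Ned, 300), (12, k1, 5, ops, Yan, 8800), (12, ops, 18, law, Ned, 300), (12, ops, 18, law, Yan, 8800), (12, x1, 40, x3, Ned, 300), (12, x1, 40, x3, Yan, 8800), (33, mkt, 25, p3, Ned, 4180)}.
Projecting to dept, name, budget: {(fin, Uma, 7670), (k1, Ned, 300), (k1, Yan, 8800), (mkt, Ned, 4180), (ops, Ned, 300), (ops, Yan, 8800), (p2, Uma, 7670), (x1, Ned, 300), (x1, Yan, 8800)}
Filtering on dept ≠ k1 leaves {(fin, Uma, 7670), (mkt, Ned, 4180), (ops, Ned, 300), (ops, Yan, 8800), (p2, Uma, 7670), (x1, Ned, 300), (x1, Yan, 8800)}.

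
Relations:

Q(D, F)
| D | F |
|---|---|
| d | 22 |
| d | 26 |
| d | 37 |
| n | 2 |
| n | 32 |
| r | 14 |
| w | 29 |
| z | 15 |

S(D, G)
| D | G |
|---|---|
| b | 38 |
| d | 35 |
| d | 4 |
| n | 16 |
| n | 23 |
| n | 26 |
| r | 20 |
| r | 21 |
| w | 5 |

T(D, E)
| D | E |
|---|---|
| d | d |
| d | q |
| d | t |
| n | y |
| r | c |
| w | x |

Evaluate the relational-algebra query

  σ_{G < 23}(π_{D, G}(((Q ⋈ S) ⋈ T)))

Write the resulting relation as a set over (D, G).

Natural join on D: {(d, 22, 35), (d, 22, 4), (d, 26, 35), (d, 26, 4), (d, 37, 35), (d, 37, 4), (n, 2, 16), (n, 2, 23), (n, 2, 26), (n, 32, 16), (n, 32, 23), (n, 32, 26), (r, 14, 20), (r, 14, 21), (w, 29, 5)}
Natural join on D: {(d, 22, 35, d), (d, 22, 35, q), (d, 22, 35, t), (d, 22, 4, d), (d, 22, 4, q), (d, 22, 4, t), (d, 26, 35, d), (d, 26, 35, q), (d, 26, 35, t), (d, 26, 4, d), (d, 26, 4, q), (d, 26, 4, t), (d, 37, 35, d), (d, 37, 35, q), (d, 37, 35, t), (d, 37, 4, d), (d, 37, 4, q), (d, 37, 4, t), (n, 2, 16, y), (n, 2, 23, y), (n, 2, 26, y), (n, 32, 16, y), (n, 32, 23, y), (n, 32, 26, y), (r, 14, 20, c), (r, 14, 21, c), (w, 29, 5, x)}
Projecting to D, G (19 duplicate(s) eliminated): {(d, 35), (d, 4), (n, 16), (n, 23), (n, 26), (r, 20), (r, 21), (w, 5)}
Apply σ_{G < 23}; surviving tuples: {(d, 4), (n, 16), (r, 20), (r, 21), (w, 5)}

{(d, 4), (n, 16), (r, 20), (r, 21), (w, 5)}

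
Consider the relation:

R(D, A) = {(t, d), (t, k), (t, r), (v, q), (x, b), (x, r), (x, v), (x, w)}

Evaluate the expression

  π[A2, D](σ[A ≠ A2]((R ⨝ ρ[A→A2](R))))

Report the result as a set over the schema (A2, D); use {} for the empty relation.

{(b, x), (d, t), (k, t), (r, t), (r, x), (v, x), (w, x)}

ρ[A→A2]: schema becomes (D, A2); tuples unchanged.
Joining R and ρ[A→A2](R) on D yields {(t, d, d), (t, d, k), (t, d, r), (t, k, d), (t, k, k), (t, k, r), (t, r, d), (t, r, k), (t, r, r), (v, q, q), (x, b, b), (x, b, r), (x, b, v), (x, b, w), (x, r, b), (x, r, r), (x, r, v), (x, r, w), (x, v, b), (x, v, r), (x, v, v), (x, v, w), (x, w, b), (x, w, r), (x, w, v), (x, w, w)}.
Selection A ≠ A2: {(t, d, k), (t, d, r), (t, k, d), (t, k, r), (t, r, d), (t, r, k), (x, b, r), (x, b, v), (x, b, w), (x, r, b), (x, r, v), (x, r, w), (x, v, b), (x, v, r), (x, v, w), (x, w, b), (x, w, r), (x, w, v)}
Projecting to A2, D (11 duplicate(s) eliminated): {(b, x), (d, t), (k, t), (r, t), (r, x), (v, x), (w, x)}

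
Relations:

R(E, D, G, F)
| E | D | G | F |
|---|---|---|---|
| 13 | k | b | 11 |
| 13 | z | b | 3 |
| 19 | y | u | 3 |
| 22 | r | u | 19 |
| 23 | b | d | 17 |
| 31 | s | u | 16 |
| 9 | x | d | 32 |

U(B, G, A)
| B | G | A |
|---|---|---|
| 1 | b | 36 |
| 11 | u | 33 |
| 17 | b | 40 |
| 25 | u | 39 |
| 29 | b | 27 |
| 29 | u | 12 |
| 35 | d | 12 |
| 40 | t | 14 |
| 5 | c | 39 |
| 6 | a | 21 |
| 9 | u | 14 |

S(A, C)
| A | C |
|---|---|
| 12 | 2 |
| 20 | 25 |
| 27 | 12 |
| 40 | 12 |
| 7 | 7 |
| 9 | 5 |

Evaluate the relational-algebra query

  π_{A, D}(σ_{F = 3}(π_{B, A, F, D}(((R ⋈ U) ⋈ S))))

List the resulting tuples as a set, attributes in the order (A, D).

Joining R and U on G yields {(13, k, b, 11, 1, 36), (13, k, b, 11, 17, 40), (13, k, b, 11, 29, 27), (13, z, b, 3, 1, 36), (13, z, b, 3, 17, 40), (13, z, b, 3, 29, 27), (19, y, u, 3, 11, 33), (19, y, u, 3, 25, 39), (19, y, u, 3, 29, 12), (19, y, u, 3, 9, 14), (22, r, u, 19, 11, 33), (22, r, u, 19, 25, 39), (22, r, u, 19, 29, 12), (22, r, u, 19, 9, 14), (23, b, d, 17, 35, 12), (31, s, u, 16, 11, 33), (31, s, u, 16, 25, 39), (31, s, u, 16, 29, 12), (31, s, u, 16, 9, 14), (9, x, d, 32, 35, 12)}.
Joining (R ⋈ U) and S on A yields {(13, k, b, 11, 17, 40, 12), (13, k, b, 11, 29, 27, 12), (13, z, b, 3, 17, 40, 12), (13, z, b, 3, 29, 27, 12), (19, y, u, 3, 29, 12, 2), (22, r, u, 19, 29, 12, 2), (23, b, d, 17, 35, 12, 2), (31, s, u, 16, 29, 12, 2), (9, x, d, 32, 35, 12, 2)}.
Projecting to B, A, F, D: {(17, 40, 11, k), (17, 40, 3, z), (29, 12, 16, s), (29, 12, 19, r), (29, 12, 3, y), (29, 27, 11, k), (29, 27, 3, z), (35, 12, 17, b), (35, 12, 32, x)}
σ[F = 3]: keep tuples satisfying F = 3 → {(17, 40, 3, z), (29, 12, 3, y), (29, 27, 3, z)}
Projecting to A, D: {(12, y), (27, z), (40, z)}

{(12, y), (27, z), (40, z)}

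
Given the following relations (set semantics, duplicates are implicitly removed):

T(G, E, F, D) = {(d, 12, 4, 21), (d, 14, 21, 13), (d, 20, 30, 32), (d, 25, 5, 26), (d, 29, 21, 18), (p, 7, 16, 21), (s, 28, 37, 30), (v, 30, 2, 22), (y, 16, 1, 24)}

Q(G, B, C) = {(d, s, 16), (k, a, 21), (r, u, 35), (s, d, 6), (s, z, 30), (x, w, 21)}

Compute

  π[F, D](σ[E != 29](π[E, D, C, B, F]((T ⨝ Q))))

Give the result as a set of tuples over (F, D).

T ⋈ Q (natural join on G): {(d, 12, 4, 21, s, 16), (d, 14, 21, 13, s, 16), (d, 20, 30, 32, s, 16), (d, 25, 5, 26, s, 16), (d, 29, 21, 18, s, 16), (s, 28, 37, 30, d, 6), (s, 28, 37, 30, z, 30)}
Projecting to E, D, C, B, F: {(12, 21, 16, s, 4), (14, 13, 16, s, 21), (20, 32, 16, s, 30), (25, 26, 16, s, 5), (28, 30, 30, z, 37), (28, 30, 6, d, 37), (29, 18, 16, s, 21)}
σ[E != 29]: keep tuples satisfying E != 29 → {(12, 21, 16, s, 4), (14, 13, 16, s, 21), (20, 32, 16, s, 30), (25, 26, 16, s, 5), (28, 30, 30, z, 37), (28, 30, 6, d, 37)}
Projecting to F, D (1 duplicate(s) eliminated): {(21, 13), (30, 32), (37, 30), (4, 21), (5, 26)}

{(21, 13), (30, 32), (37, 30), (4, 21), (5, 26)}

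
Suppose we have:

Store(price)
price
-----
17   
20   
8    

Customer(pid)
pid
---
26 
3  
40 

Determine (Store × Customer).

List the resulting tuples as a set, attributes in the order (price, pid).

{(17, 26), (17, 3), (17, 40), (20, 26), (20, 3), (20, 40), (8, 26), (8, 3), (8, 40)}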